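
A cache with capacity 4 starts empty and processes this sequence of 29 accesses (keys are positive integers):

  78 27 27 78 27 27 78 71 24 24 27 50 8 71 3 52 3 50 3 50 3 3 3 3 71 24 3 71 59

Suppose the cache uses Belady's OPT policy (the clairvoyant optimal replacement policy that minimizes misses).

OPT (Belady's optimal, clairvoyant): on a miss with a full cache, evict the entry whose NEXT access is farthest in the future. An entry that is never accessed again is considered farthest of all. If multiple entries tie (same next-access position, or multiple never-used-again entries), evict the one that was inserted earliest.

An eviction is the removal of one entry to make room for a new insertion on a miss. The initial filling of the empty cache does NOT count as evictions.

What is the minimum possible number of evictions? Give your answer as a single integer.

Answer: 6

Derivation:
OPT (Belady) simulation (capacity=4):
  1. access 78: MISS. Cache: [78]
  2. access 27: MISS. Cache: [78 27]
  3. access 27: HIT. Next use of 27: step 5. Cache: [78 27]
  4. access 78: HIT. Next use of 78: step 7. Cache: [78 27]
  5. access 27: HIT. Next use of 27: step 6. Cache: [78 27]
  6. access 27: HIT. Next use of 27: step 11. Cache: [78 27]
  7. access 78: HIT. Next use of 78: never. Cache: [78 27]
  8. access 71: MISS. Cache: [78 27 71]
  9. access 24: MISS. Cache: [78 27 71 24]
  10. access 24: HIT. Next use of 24: step 26. Cache: [78 27 71 24]
  11. access 27: HIT. Next use of 27: never. Cache: [78 27 71 24]
  12. access 50: MISS, evict 78 (next use: never). Cache: [27 71 24 50]
  13. access 8: MISS, evict 27 (next use: never). Cache: [71 24 50 8]
  14. access 71: HIT. Next use of 71: step 25. Cache: [71 24 50 8]
  15. access 3: MISS, evict 8 (next use: never). Cache: [71 24 50 3]
  16. access 52: MISS, evict 24 (next use: step 26). Cache: [71 50 3 52]
  17. access 3: HIT. Next use of 3: step 19. Cache: [71 50 3 52]
  18. access 50: HIT. Next use of 50: step 20. Cache: [71 50 3 52]
  19. access 3: HIT. Next use of 3: step 21. Cache: [71 50 3 52]
  20. access 50: HIT. Next use of 50: never. Cache: [71 50 3 52]
  21. access 3: HIT. Next use of 3: step 22. Cache: [71 50 3 52]
  22. access 3: HIT. Next use of 3: step 23. Cache: [71 50 3 52]
  23. access 3: HIT. Next use of 3: step 24. Cache: [71 50 3 52]
  24. access 3: HIT. Next use of 3: step 27. Cache: [71 50 3 52]
  25. access 71: HIT. Next use of 71: step 28. Cache: [71 50 3 52]
  26. access 24: MISS, evict 50 (next use: never). Cache: [71 3 52 24]
  27. access 3: HIT. Next use of 3: never. Cache: [71 3 52 24]
  28. access 71: HIT. Next use of 71: never. Cache: [71 3 52 24]
  29. access 59: MISS, evict 71 (next use: never). Cache: [3 52 24 59]
Total: 19 hits, 10 misses, 6 evictions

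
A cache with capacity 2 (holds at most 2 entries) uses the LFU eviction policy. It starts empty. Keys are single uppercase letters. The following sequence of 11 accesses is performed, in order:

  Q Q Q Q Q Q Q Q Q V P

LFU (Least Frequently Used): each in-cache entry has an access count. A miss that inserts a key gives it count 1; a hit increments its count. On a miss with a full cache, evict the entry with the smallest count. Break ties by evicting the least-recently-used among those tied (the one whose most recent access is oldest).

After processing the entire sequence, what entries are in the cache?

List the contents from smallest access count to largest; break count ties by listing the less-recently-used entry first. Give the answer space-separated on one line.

LFU simulation (capacity=2):
  1. access Q: MISS. Cache: [Q(c=1)]
  2. access Q: HIT, count now 2. Cache: [Q(c=2)]
  3. access Q: HIT, count now 3. Cache: [Q(c=3)]
  4. access Q: HIT, count now 4. Cache: [Q(c=4)]
  5. access Q: HIT, count now 5. Cache: [Q(c=5)]
  6. access Q: HIT, count now 6. Cache: [Q(c=6)]
  7. access Q: HIT, count now 7. Cache: [Q(c=7)]
  8. access Q: HIT, count now 8. Cache: [Q(c=8)]
  9. access Q: HIT, count now 9. Cache: [Q(c=9)]
  10. access V: MISS. Cache: [V(c=1) Q(c=9)]
  11. access P: MISS, evict V(c=1). Cache: [P(c=1) Q(c=9)]
Total: 8 hits, 3 misses, 1 evictions

Answer: P Q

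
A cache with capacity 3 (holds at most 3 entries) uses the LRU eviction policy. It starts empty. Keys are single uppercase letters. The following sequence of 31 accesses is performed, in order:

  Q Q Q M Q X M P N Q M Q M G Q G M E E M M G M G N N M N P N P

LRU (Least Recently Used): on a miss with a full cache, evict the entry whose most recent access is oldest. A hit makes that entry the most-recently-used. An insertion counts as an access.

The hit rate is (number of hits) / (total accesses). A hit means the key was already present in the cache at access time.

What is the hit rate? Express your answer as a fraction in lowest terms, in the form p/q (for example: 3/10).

Answer: 20/31

Derivation:
LRU simulation (capacity=3):
  1. access Q: MISS. Cache (LRU->MRU): [Q]
  2. access Q: HIT. Cache (LRU->MRU): [Q]
  3. access Q: HIT. Cache (LRU->MRU): [Q]
  4. access M: MISS. Cache (LRU->MRU): [Q M]
  5. access Q: HIT. Cache (LRU->MRU): [M Q]
  6. access X: MISS. Cache (LRU->MRU): [M Q X]
  7. access M: HIT. Cache (LRU->MRU): [Q X M]
  8. access P: MISS, evict Q. Cache (LRU->MRU): [X M P]
  9. access N: MISS, evict X. Cache (LRU->MRU): [M P N]
  10. access Q: MISS, evict M. Cache (LRU->MRU): [P N Q]
  11. access M: MISS, evict P. Cache (LRU->MRU): [N Q M]
  12. access Q: HIT. Cache (LRU->MRU): [N M Q]
  13. access M: HIT. Cache (LRU->MRU): [N Q M]
  14. access G: MISS, evict N. Cache (LRU->MRU): [Q M G]
  15. access Q: HIT. Cache (LRU->MRU): [M G Q]
  16. access G: HIT. Cache (LRU->MRU): [M Q G]
  17. access M: HIT. Cache (LRU->MRU): [Q G M]
  18. access E: MISS, evict Q. Cache (LRU->MRU): [G M E]
  19. access E: HIT. Cache (LRU->MRU): [G M E]
  20. access M: HIT. Cache (LRU->MRU): [G E M]
  21. access M: HIT. Cache (LRU->MRU): [G E M]
  22. access G: HIT. Cache (LRU->MRU): [E M G]
  23. access M: HIT. Cache (LRU->MRU): [E G M]
  24. access G: HIT. Cache (LRU->MRU): [E M G]
  25. access N: MISS, evict E. Cache (LRU->MRU): [M G N]
  26. access N: HIT. Cache (LRU->MRU): [M G N]
  27. access M: HIT. Cache (LRU->MRU): [G N M]
  28. access N: HIT. Cache (LRU->MRU): [G M N]
  29. access P: MISS, evict G. Cache (LRU->MRU): [M N P]
  30. access N: HIT. Cache (LRU->MRU): [M P N]
  31. access P: HIT. Cache (LRU->MRU): [M N P]
Total: 20 hits, 11 misses, 8 evictions

Hit rate = 20/31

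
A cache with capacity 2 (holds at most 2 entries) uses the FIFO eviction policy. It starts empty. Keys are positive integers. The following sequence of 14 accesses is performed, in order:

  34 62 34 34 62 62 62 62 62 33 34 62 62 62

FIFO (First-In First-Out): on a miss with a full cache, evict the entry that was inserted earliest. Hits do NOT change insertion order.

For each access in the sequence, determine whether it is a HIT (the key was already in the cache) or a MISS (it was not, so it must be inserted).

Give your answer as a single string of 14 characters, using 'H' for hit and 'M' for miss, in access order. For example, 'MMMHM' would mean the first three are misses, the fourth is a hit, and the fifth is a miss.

Answer: MMHHHHHHHMMMHH

Derivation:
FIFO simulation (capacity=2):
  1. access 34: MISS. Cache (old->new): [34]
  2. access 62: MISS. Cache (old->new): [34 62]
  3. access 34: HIT. Cache (old->new): [34 62]
  4. access 34: HIT. Cache (old->new): [34 62]
  5. access 62: HIT. Cache (old->new): [34 62]
  6. access 62: HIT. Cache (old->new): [34 62]
  7. access 62: HIT. Cache (old->new): [34 62]
  8. access 62: HIT. Cache (old->new): [34 62]
  9. access 62: HIT. Cache (old->new): [34 62]
  10. access 33: MISS, evict 34. Cache (old->new): [62 33]
  11. access 34: MISS, evict 62. Cache (old->new): [33 34]
  12. access 62: MISS, evict 33. Cache (old->new): [34 62]
  13. access 62: HIT. Cache (old->new): [34 62]
  14. access 62: HIT. Cache (old->new): [34 62]
Total: 9 hits, 5 misses, 3 evictions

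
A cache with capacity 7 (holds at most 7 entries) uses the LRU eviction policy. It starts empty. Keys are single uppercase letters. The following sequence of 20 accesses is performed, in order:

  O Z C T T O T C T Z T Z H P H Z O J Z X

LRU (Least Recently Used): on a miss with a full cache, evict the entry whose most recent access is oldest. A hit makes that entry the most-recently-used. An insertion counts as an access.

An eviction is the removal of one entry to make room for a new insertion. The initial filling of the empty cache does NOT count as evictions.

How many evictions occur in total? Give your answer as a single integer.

Answer: 1

Derivation:
LRU simulation (capacity=7):
  1. access O: MISS. Cache (LRU->MRU): [O]
  2. access Z: MISS. Cache (LRU->MRU): [O Z]
  3. access C: MISS. Cache (LRU->MRU): [O Z C]
  4. access T: MISS. Cache (LRU->MRU): [O Z C T]
  5. access T: HIT. Cache (LRU->MRU): [O Z C T]
  6. access O: HIT. Cache (LRU->MRU): [Z C T O]
  7. access T: HIT. Cache (LRU->MRU): [Z C O T]
  8. access C: HIT. Cache (LRU->MRU): [Z O T C]
  9. access T: HIT. Cache (LRU->MRU): [Z O C T]
  10. access Z: HIT. Cache (LRU->MRU): [O C T Z]
  11. access T: HIT. Cache (LRU->MRU): [O C Z T]
  12. access Z: HIT. Cache (LRU->MRU): [O C T Z]
  13. access H: MISS. Cache (LRU->MRU): [O C T Z H]
  14. access P: MISS. Cache (LRU->MRU): [O C T Z H P]
  15. access H: HIT. Cache (LRU->MRU): [O C T Z P H]
  16. access Z: HIT. Cache (LRU->MRU): [O C T P H Z]
  17. access O: HIT. Cache (LRU->MRU): [C T P H Z O]
  18. access J: MISS. Cache (LRU->MRU): [C T P H Z O J]
  19. access Z: HIT. Cache (LRU->MRU): [C T P H O J Z]
  20. access X: MISS, evict C. Cache (LRU->MRU): [T P H O J Z X]
Total: 12 hits, 8 misses, 1 evictions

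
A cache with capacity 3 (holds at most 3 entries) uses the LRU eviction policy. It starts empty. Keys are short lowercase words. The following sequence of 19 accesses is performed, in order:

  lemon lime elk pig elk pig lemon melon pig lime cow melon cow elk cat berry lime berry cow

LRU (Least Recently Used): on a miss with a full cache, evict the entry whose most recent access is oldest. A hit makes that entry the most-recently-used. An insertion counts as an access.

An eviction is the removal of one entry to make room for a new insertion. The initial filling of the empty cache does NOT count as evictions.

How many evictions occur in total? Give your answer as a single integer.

LRU simulation (capacity=3):
  1. access lemon: MISS. Cache (LRU->MRU): [lemon]
  2. access lime: MISS. Cache (LRU->MRU): [lemon lime]
  3. access elk: MISS. Cache (LRU->MRU): [lemon lime elk]
  4. access pig: MISS, evict lemon. Cache (LRU->MRU): [lime elk pig]
  5. access elk: HIT. Cache (LRU->MRU): [lime pig elk]
  6. access pig: HIT. Cache (LRU->MRU): [lime elk pig]
  7. access lemon: MISS, evict lime. Cache (LRU->MRU): [elk pig lemon]
  8. access melon: MISS, evict elk. Cache (LRU->MRU): [pig lemon melon]
  9. access pig: HIT. Cache (LRU->MRU): [lemon melon pig]
  10. access lime: MISS, evict lemon. Cache (LRU->MRU): [melon pig lime]
  11. access cow: MISS, evict melon. Cache (LRU->MRU): [pig lime cow]
  12. access melon: MISS, evict pig. Cache (LRU->MRU): [lime cow melon]
  13. access cow: HIT. Cache (LRU->MRU): [lime melon cow]
  14. access elk: MISS, evict lime. Cache (LRU->MRU): [melon cow elk]
  15. access cat: MISS, evict melon. Cache (LRU->MRU): [cow elk cat]
  16. access berry: MISS, evict cow. Cache (LRU->MRU): [elk cat berry]
  17. access lime: MISS, evict elk. Cache (LRU->MRU): [cat berry lime]
  18. access berry: HIT. Cache (LRU->MRU): [cat lime berry]
  19. access cow: MISS, evict cat. Cache (LRU->MRU): [lime berry cow]
Total: 5 hits, 14 misses, 11 evictions

Answer: 11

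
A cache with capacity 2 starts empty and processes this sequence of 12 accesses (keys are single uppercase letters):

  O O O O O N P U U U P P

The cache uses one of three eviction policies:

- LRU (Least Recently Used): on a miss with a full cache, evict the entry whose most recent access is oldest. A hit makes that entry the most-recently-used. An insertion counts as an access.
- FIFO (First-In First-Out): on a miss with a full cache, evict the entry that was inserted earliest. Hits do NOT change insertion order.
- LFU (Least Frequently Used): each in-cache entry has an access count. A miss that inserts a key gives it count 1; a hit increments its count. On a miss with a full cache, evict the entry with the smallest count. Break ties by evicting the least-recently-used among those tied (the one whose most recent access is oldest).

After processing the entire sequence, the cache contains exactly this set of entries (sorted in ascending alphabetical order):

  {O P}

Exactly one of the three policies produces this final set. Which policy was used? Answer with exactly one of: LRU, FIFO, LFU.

Simulating under each policy and comparing final sets:
  LRU: final set = {P U} -> differs
  FIFO: final set = {P U} -> differs
  LFU: final set = {O P} -> MATCHES target
Only LFU produces the target set.

Answer: LFU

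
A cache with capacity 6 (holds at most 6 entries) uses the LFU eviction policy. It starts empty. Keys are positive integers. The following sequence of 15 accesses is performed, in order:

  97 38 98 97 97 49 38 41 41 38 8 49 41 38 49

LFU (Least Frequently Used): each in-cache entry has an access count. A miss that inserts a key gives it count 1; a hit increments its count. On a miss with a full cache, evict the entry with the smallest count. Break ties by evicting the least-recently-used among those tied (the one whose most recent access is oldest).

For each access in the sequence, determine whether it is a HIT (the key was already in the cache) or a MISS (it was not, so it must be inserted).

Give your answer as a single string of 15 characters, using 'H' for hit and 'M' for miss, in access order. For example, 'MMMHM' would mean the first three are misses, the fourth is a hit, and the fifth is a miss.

Answer: MMMHHMHMHHMHHHH

Derivation:
LFU simulation (capacity=6):
  1. access 97: MISS. Cache: [97(c=1)]
  2. access 38: MISS. Cache: [97(c=1) 38(c=1)]
  3. access 98: MISS. Cache: [97(c=1) 38(c=1) 98(c=1)]
  4. access 97: HIT, count now 2. Cache: [38(c=1) 98(c=1) 97(c=2)]
  5. access 97: HIT, count now 3. Cache: [38(c=1) 98(c=1) 97(c=3)]
  6. access 49: MISS. Cache: [38(c=1) 98(c=1) 49(c=1) 97(c=3)]
  7. access 38: HIT, count now 2. Cache: [98(c=1) 49(c=1) 38(c=2) 97(c=3)]
  8. access 41: MISS. Cache: [98(c=1) 49(c=1) 41(c=1) 38(c=2) 97(c=3)]
  9. access 41: HIT, count now 2. Cache: [98(c=1) 49(c=1) 38(c=2) 41(c=2) 97(c=3)]
  10. access 38: HIT, count now 3. Cache: [98(c=1) 49(c=1) 41(c=2) 97(c=3) 38(c=3)]
  11. access 8: MISS. Cache: [98(c=1) 49(c=1) 8(c=1) 41(c=2) 97(c=3) 38(c=3)]
  12. access 49: HIT, count now 2. Cache: [98(c=1) 8(c=1) 41(c=2) 49(c=2) 97(c=3) 38(c=3)]
  13. access 41: HIT, count now 3. Cache: [98(c=1) 8(c=1) 49(c=2) 97(c=3) 38(c=3) 41(c=3)]
  14. access 38: HIT, count now 4. Cache: [98(c=1) 8(c=1) 49(c=2) 97(c=3) 41(c=3) 38(c=4)]
  15. access 49: HIT, count now 3. Cache: [98(c=1) 8(c=1) 97(c=3) 41(c=3) 49(c=3) 38(c=4)]
Total: 9 hits, 6 misses, 0 evictions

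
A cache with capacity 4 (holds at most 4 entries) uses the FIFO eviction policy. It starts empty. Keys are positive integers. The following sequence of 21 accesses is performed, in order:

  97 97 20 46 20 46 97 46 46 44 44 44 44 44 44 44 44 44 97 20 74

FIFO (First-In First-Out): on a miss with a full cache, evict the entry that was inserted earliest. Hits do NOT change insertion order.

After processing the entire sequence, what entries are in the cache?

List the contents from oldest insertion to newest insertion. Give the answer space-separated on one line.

Answer: 20 46 44 74

Derivation:
FIFO simulation (capacity=4):
  1. access 97: MISS. Cache (old->new): [97]
  2. access 97: HIT. Cache (old->new): [97]
  3. access 20: MISS. Cache (old->new): [97 20]
  4. access 46: MISS. Cache (old->new): [97 20 46]
  5. access 20: HIT. Cache (old->new): [97 20 46]
  6. access 46: HIT. Cache (old->new): [97 20 46]
  7. access 97: HIT. Cache (old->new): [97 20 46]
  8. access 46: HIT. Cache (old->new): [97 20 46]
  9. access 46: HIT. Cache (old->new): [97 20 46]
  10. access 44: MISS. Cache (old->new): [97 20 46 44]
  11. access 44: HIT. Cache (old->new): [97 20 46 44]
  12. access 44: HIT. Cache (old->new): [97 20 46 44]
  13. access 44: HIT. Cache (old->new): [97 20 46 44]
  14. access 44: HIT. Cache (old->new): [97 20 46 44]
  15. access 44: HIT. Cache (old->new): [97 20 46 44]
  16. access 44: HIT. Cache (old->new): [97 20 46 44]
  17. access 44: HIT. Cache (old->new): [97 20 46 44]
  18. access 44: HIT. Cache (old->new): [97 20 46 44]
  19. access 97: HIT. Cache (old->new): [97 20 46 44]
  20. access 20: HIT. Cache (old->new): [97 20 46 44]
  21. access 74: MISS, evict 97. Cache (old->new): [20 46 44 74]
Total: 16 hits, 5 misses, 1 evictions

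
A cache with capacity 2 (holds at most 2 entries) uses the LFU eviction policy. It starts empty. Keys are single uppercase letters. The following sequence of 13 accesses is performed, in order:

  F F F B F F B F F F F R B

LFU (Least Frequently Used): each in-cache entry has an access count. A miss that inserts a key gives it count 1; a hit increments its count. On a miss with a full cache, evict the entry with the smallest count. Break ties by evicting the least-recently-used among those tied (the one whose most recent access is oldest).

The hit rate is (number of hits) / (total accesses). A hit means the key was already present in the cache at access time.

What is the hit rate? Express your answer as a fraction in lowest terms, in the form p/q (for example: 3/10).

Answer: 9/13

Derivation:
LFU simulation (capacity=2):
  1. access F: MISS. Cache: [F(c=1)]
  2. access F: HIT, count now 2. Cache: [F(c=2)]
  3. access F: HIT, count now 3. Cache: [F(c=3)]
  4. access B: MISS. Cache: [B(c=1) F(c=3)]
  5. access F: HIT, count now 4. Cache: [B(c=1) F(c=4)]
  6. access F: HIT, count now 5. Cache: [B(c=1) F(c=5)]
  7. access B: HIT, count now 2. Cache: [B(c=2) F(c=5)]
  8. access F: HIT, count now 6. Cache: [B(c=2) F(c=6)]
  9. access F: HIT, count now 7. Cache: [B(c=2) F(c=7)]
  10. access F: HIT, count now 8. Cache: [B(c=2) F(c=8)]
  11. access F: HIT, count now 9. Cache: [B(c=2) F(c=9)]
  12. access R: MISS, evict B(c=2). Cache: [R(c=1) F(c=9)]
  13. access B: MISS, evict R(c=1). Cache: [B(c=1) F(c=9)]
Total: 9 hits, 4 misses, 2 evictions

Hit rate = 9/13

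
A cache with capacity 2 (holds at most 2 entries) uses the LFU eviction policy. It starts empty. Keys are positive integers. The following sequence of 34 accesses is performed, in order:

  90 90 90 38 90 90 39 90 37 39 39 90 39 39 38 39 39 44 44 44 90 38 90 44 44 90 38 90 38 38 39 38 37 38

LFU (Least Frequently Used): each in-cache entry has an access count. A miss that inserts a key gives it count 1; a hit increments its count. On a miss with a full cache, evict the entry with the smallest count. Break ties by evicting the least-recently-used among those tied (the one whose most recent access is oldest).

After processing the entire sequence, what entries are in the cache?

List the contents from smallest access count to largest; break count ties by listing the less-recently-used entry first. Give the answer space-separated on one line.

Answer: 38 90

Derivation:
LFU simulation (capacity=2):
  1. access 90: MISS. Cache: [90(c=1)]
  2. access 90: HIT, count now 2. Cache: [90(c=2)]
  3. access 90: HIT, count now 3. Cache: [90(c=3)]
  4. access 38: MISS. Cache: [38(c=1) 90(c=3)]
  5. access 90: HIT, count now 4. Cache: [38(c=1) 90(c=4)]
  6. access 90: HIT, count now 5. Cache: [38(c=1) 90(c=5)]
  7. access 39: MISS, evict 38(c=1). Cache: [39(c=1) 90(c=5)]
  8. access 90: HIT, count now 6. Cache: [39(c=1) 90(c=6)]
  9. access 37: MISS, evict 39(c=1). Cache: [37(c=1) 90(c=6)]
  10. access 39: MISS, evict 37(c=1). Cache: [39(c=1) 90(c=6)]
  11. access 39: HIT, count now 2. Cache: [39(c=2) 90(c=6)]
  12. access 90: HIT, count now 7. Cache: [39(c=2) 90(c=7)]
  13. access 39: HIT, count now 3. Cache: [39(c=3) 90(c=7)]
  14. access 39: HIT, count now 4. Cache: [39(c=4) 90(c=7)]
  15. access 38: MISS, evict 39(c=4). Cache: [38(c=1) 90(c=7)]
  16. access 39: MISS, evict 38(c=1). Cache: [39(c=1) 90(c=7)]
  17. access 39: HIT, count now 2. Cache: [39(c=2) 90(c=7)]
  18. access 44: MISS, evict 39(c=2). Cache: [44(c=1) 90(c=7)]
  19. access 44: HIT, count now 2. Cache: [44(c=2) 90(c=7)]
  20. access 44: HIT, count now 3. Cache: [44(c=3) 90(c=7)]
  21. access 90: HIT, count now 8. Cache: [44(c=3) 90(c=8)]
  22. access 38: MISS, evict 44(c=3). Cache: [38(c=1) 90(c=8)]
  23. access 90: HIT, count now 9. Cache: [38(c=1) 90(c=9)]
  24. access 44: MISS, evict 38(c=1). Cache: [44(c=1) 90(c=9)]
  25. access 44: HIT, count now 2. Cache: [44(c=2) 90(c=9)]
  26. access 90: HIT, count now 10. Cache: [44(c=2) 90(c=10)]
  27. access 38: MISS, evict 44(c=2). Cache: [38(c=1) 90(c=10)]
  28. access 90: HIT, count now 11. Cache: [38(c=1) 90(c=11)]
  29. access 38: HIT, count now 2. Cache: [38(c=2) 90(c=11)]
  30. access 38: HIT, count now 3. Cache: [38(c=3) 90(c=11)]
  31. access 39: MISS, evict 38(c=3). Cache: [39(c=1) 90(c=11)]
  32. access 38: MISS, evict 39(c=1). Cache: [38(c=1) 90(c=11)]
  33. access 37: MISS, evict 38(c=1). Cache: [37(c=1) 90(c=11)]
  34. access 38: MISS, evict 37(c=1). Cache: [38(c=1) 90(c=11)]
Total: 19 hits, 15 misses, 13 evictions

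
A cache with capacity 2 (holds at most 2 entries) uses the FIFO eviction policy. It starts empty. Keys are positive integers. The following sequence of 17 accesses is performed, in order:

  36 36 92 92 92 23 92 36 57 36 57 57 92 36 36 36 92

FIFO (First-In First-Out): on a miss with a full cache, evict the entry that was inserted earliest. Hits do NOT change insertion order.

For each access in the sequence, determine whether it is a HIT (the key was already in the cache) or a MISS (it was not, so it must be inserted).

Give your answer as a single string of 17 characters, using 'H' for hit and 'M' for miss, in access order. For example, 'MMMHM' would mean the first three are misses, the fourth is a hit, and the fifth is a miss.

FIFO simulation (capacity=2):
  1. access 36: MISS. Cache (old->new): [36]
  2. access 36: HIT. Cache (old->new): [36]
  3. access 92: MISS. Cache (old->new): [36 92]
  4. access 92: HIT. Cache (old->new): [36 92]
  5. access 92: HIT. Cache (old->new): [36 92]
  6. access 23: MISS, evict 36. Cache (old->new): [92 23]
  7. access 92: HIT. Cache (old->new): [92 23]
  8. access 36: MISS, evict 92. Cache (old->new): [23 36]
  9. access 57: MISS, evict 23. Cache (old->new): [36 57]
  10. access 36: HIT. Cache (old->new): [36 57]
  11. access 57: HIT. Cache (old->new): [36 57]
  12. access 57: HIT. Cache (old->new): [36 57]
  13. access 92: MISS, evict 36. Cache (old->new): [57 92]
  14. access 36: MISS, evict 57. Cache (old->new): [92 36]
  15. access 36: HIT. Cache (old->new): [92 36]
  16. access 36: HIT. Cache (old->new): [92 36]
  17. access 92: HIT. Cache (old->new): [92 36]
Total: 10 hits, 7 misses, 5 evictions

Answer: MHMHHMHMMHHHMMHHH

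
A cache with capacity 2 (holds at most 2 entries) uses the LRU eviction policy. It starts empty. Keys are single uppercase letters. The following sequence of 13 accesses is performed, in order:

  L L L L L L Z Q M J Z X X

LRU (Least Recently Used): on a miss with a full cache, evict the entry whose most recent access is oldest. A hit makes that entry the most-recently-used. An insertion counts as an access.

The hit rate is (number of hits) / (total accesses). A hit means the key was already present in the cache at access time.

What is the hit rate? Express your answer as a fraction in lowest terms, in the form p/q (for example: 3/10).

Answer: 6/13

Derivation:
LRU simulation (capacity=2):
  1. access L: MISS. Cache (LRU->MRU): [L]
  2. access L: HIT. Cache (LRU->MRU): [L]
  3. access L: HIT. Cache (LRU->MRU): [L]
  4. access L: HIT. Cache (LRU->MRU): [L]
  5. access L: HIT. Cache (LRU->MRU): [L]
  6. access L: HIT. Cache (LRU->MRU): [L]
  7. access Z: MISS. Cache (LRU->MRU): [L Z]
  8. access Q: MISS, evict L. Cache (LRU->MRU): [Z Q]
  9. access M: MISS, evict Z. Cache (LRU->MRU): [Q M]
  10. access J: MISS, evict Q. Cache (LRU->MRU): [M J]
  11. access Z: MISS, evict M. Cache (LRU->MRU): [J Z]
  12. access X: MISS, evict J. Cache (LRU->MRU): [Z X]
  13. access X: HIT. Cache (LRU->MRU): [Z X]
Total: 6 hits, 7 misses, 5 evictions

Hit rate = 6/13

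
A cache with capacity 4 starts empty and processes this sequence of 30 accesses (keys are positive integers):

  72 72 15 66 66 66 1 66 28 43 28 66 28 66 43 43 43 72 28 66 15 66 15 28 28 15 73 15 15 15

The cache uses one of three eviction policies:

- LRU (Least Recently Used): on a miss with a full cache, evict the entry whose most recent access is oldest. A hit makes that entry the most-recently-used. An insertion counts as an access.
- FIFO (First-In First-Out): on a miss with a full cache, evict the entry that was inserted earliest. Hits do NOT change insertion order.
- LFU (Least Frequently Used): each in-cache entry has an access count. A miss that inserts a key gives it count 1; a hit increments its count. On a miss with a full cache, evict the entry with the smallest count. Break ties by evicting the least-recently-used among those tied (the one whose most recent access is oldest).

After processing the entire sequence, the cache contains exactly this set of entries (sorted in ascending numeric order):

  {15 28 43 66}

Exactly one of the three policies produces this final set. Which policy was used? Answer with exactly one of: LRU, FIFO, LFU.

Answer: LFU

Derivation:
Simulating under each policy and comparing final sets:
  LRU: final set = {15 28 66 73} -> differs
  FIFO: final set = {15 28 66 73} -> differs
  LFU: final set = {15 28 43 66} -> MATCHES target
Only LFU produces the target set.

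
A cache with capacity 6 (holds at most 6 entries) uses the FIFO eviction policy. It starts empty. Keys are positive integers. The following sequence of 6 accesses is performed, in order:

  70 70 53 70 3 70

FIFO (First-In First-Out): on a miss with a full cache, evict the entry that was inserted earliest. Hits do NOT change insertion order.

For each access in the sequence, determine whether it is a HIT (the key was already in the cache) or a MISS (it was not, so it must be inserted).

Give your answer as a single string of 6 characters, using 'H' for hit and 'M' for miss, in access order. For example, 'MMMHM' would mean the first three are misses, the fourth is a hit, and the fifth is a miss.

FIFO simulation (capacity=6):
  1. access 70: MISS. Cache (old->new): [70]
  2. access 70: HIT. Cache (old->new): [70]
  3. access 53: MISS. Cache (old->new): [70 53]
  4. access 70: HIT. Cache (old->new): [70 53]
  5. access 3: MISS. Cache (old->new): [70 53 3]
  6. access 70: HIT. Cache (old->new): [70 53 3]
Total: 3 hits, 3 misses, 0 evictions

Answer: MHMHMH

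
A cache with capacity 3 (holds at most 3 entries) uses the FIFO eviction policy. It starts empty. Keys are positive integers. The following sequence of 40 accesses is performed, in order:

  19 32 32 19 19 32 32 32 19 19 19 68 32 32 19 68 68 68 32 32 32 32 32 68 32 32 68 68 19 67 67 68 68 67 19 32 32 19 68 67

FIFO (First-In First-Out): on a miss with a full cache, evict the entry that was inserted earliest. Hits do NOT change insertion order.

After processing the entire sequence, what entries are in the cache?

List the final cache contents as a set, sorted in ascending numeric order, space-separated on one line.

Answer: 32 67 68

Derivation:
FIFO simulation (capacity=3):
  1. access 19: MISS. Cache (old->new): [19]
  2. access 32: MISS. Cache (old->new): [19 32]
  3. access 32: HIT. Cache (old->new): [19 32]
  4. access 19: HIT. Cache (old->new): [19 32]
  5. access 19: HIT. Cache (old->new): [19 32]
  6. access 32: HIT. Cache (old->new): [19 32]
  7. access 32: HIT. Cache (old->new): [19 32]
  8. access 32: HIT. Cache (old->new): [19 32]
  9. access 19: HIT. Cache (old->new): [19 32]
  10. access 19: HIT. Cache (old->new): [19 32]
  11. access 19: HIT. Cache (old->new): [19 32]
  12. access 68: MISS. Cache (old->new): [19 32 68]
  13. access 32: HIT. Cache (old->new): [19 32 68]
  14. access 32: HIT. Cache (old->new): [19 32 68]
  15. access 19: HIT. Cache (old->new): [19 32 68]
  16. access 68: HIT. Cache (old->new): [19 32 68]
  17. access 68: HIT. Cache (old->new): [19 32 68]
  18. access 68: HIT. Cache (old->new): [19 32 68]
  19. access 32: HIT. Cache (old->new): [19 32 68]
  20. access 32: HIT. Cache (old->new): [19 32 68]
  21. access 32: HIT. Cache (old->new): [19 32 68]
  22. access 32: HIT. Cache (old->new): [19 32 68]
  23. access 32: HIT. Cache (old->new): [19 32 68]
  24. access 68: HIT. Cache (old->new): [19 32 68]
  25. access 32: HIT. Cache (old->new): [19 32 68]
  26. access 32: HIT. Cache (old->new): [19 32 68]
  27. access 68: HIT. Cache (old->new): [19 32 68]
  28. access 68: HIT. Cache (old->new): [19 32 68]
  29. access 19: HIT. Cache (old->new): [19 32 68]
  30. access 67: MISS, evict 19. Cache (old->new): [32 68 67]
  31. access 67: HIT. Cache (old->new): [32 68 67]
  32. access 68: HIT. Cache (old->new): [32 68 67]
  33. access 68: HIT. Cache (old->new): [32 68 67]
  34. access 67: HIT. Cache (old->new): [32 68 67]
  35. access 19: MISS, evict 32. Cache (old->new): [68 67 19]
  36. access 32: MISS, evict 68. Cache (old->new): [67 19 32]
  37. access 32: HIT. Cache (old->new): [67 19 32]
  38. access 19: HIT. Cache (old->new): [67 19 32]
  39. access 68: MISS, evict 67. Cache (old->new): [19 32 68]
  40. access 67: MISS, evict 19. Cache (old->new): [32 68 67]
Total: 32 hits, 8 misses, 5 evictions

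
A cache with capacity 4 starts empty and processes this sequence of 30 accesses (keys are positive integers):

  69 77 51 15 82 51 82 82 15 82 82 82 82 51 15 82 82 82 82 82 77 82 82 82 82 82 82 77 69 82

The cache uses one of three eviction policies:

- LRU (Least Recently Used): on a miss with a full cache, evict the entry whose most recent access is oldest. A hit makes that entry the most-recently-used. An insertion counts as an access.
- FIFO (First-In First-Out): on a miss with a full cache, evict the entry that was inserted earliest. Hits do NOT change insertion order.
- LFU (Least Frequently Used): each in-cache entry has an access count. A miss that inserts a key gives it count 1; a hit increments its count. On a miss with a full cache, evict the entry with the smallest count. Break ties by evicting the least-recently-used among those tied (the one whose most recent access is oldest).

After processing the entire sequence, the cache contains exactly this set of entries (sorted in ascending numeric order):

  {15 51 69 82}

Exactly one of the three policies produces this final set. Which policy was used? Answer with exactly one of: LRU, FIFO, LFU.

Answer: FIFO

Derivation:
Simulating under each policy and comparing final sets:
  LRU: final set = {15 69 77 82} -> differs
  FIFO: final set = {15 51 69 82} -> MATCHES target
  LFU: final set = {15 69 77 82} -> differs
Only FIFO produces the target set.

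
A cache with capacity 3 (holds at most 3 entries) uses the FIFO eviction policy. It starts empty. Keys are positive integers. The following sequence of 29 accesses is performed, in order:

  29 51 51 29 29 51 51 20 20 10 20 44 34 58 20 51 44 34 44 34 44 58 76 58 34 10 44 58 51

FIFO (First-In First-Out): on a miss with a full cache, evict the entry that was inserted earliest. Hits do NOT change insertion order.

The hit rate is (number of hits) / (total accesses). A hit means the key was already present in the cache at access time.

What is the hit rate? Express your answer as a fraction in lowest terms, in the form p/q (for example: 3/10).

FIFO simulation (capacity=3):
  1. access 29: MISS. Cache (old->new): [29]
  2. access 51: MISS. Cache (old->new): [29 51]
  3. access 51: HIT. Cache (old->new): [29 51]
  4. access 29: HIT. Cache (old->new): [29 51]
  5. access 29: HIT. Cache (old->new): [29 51]
  6. access 51: HIT. Cache (old->new): [29 51]
  7. access 51: HIT. Cache (old->new): [29 51]
  8. access 20: MISS. Cache (old->new): [29 51 20]
  9. access 20: HIT. Cache (old->new): [29 51 20]
  10. access 10: MISS, evict 29. Cache (old->new): [51 20 10]
  11. access 20: HIT. Cache (old->new): [51 20 10]
  12. access 44: MISS, evict 51. Cache (old->new): [20 10 44]
  13. access 34: MISS, evict 20. Cache (old->new): [10 44 34]
  14. access 58: MISS, evict 10. Cache (old->new): [44 34 58]
  15. access 20: MISS, evict 44. Cache (old->new): [34 58 20]
  16. access 51: MISS, evict 34. Cache (old->new): [58 20 51]
  17. access 44: MISS, evict 58. Cache (old->new): [20 51 44]
  18. access 34: MISS, evict 20. Cache (old->new): [51 44 34]
  19. access 44: HIT. Cache (old->new): [51 44 34]
  20. access 34: HIT. Cache (old->new): [51 44 34]
  21. access 44: HIT. Cache (old->new): [51 44 34]
  22. access 58: MISS, evict 51. Cache (old->new): [44 34 58]
  23. access 76: MISS, evict 44. Cache (old->new): [34 58 76]
  24. access 58: HIT. Cache (old->new): [34 58 76]
  25. access 34: HIT. Cache (old->new): [34 58 76]
  26. access 10: MISS, evict 34. Cache (old->new): [58 76 10]
  27. access 44: MISS, evict 58. Cache (old->new): [76 10 44]
  28. access 58: MISS, evict 76. Cache (old->new): [10 44 58]
  29. access 51: MISS, evict 10. Cache (old->new): [44 58 51]
Total: 12 hits, 17 misses, 14 evictions

Hit rate = 12/29

Answer: 12/29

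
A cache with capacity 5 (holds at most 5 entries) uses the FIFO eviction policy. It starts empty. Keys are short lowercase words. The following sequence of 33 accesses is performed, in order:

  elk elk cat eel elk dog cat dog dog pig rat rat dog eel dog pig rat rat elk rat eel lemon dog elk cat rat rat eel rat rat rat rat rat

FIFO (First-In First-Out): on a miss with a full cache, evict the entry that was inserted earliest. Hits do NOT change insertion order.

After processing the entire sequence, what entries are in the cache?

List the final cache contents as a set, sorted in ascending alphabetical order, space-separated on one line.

Answer: cat eel elk lemon rat

Derivation:
FIFO simulation (capacity=5):
  1. access elk: MISS. Cache (old->new): [elk]
  2. access elk: HIT. Cache (old->new): [elk]
  3. access cat: MISS. Cache (old->new): [elk cat]
  4. access eel: MISS. Cache (old->new): [elk cat eel]
  5. access elk: HIT. Cache (old->new): [elk cat eel]
  6. access dog: MISS. Cache (old->new): [elk cat eel dog]
  7. access cat: HIT. Cache (old->new): [elk cat eel dog]
  8. access dog: HIT. Cache (old->new): [elk cat eel dog]
  9. access dog: HIT. Cache (old->new): [elk cat eel dog]
  10. access pig: MISS. Cache (old->new): [elk cat eel dog pig]
  11. access rat: MISS, evict elk. Cache (old->new): [cat eel dog pig rat]
  12. access rat: HIT. Cache (old->new): [cat eel dog pig rat]
  13. access dog: HIT. Cache (old->new): [cat eel dog pig rat]
  14. access eel: HIT. Cache (old->new): [cat eel dog pig rat]
  15. access dog: HIT. Cache (old->new): [cat eel dog pig rat]
  16. access pig: HIT. Cache (old->new): [cat eel dog pig rat]
  17. access rat: HIT. Cache (old->new): [cat eel dog pig rat]
  18. access rat: HIT. Cache (old->new): [cat eel dog pig rat]
  19. access elk: MISS, evict cat. Cache (old->new): [eel dog pig rat elk]
  20. access rat: HIT. Cache (old->new): [eel dog pig rat elk]
  21. access eel: HIT. Cache (old->new): [eel dog pig rat elk]
  22. access lemon: MISS, evict eel. Cache (old->new): [dog pig rat elk lemon]
  23. access dog: HIT. Cache (old->new): [dog pig rat elk lemon]
  24. access elk: HIT. Cache (old->new): [dog pig rat elk lemon]
  25. access cat: MISS, evict dog. Cache (old->new): [pig rat elk lemon cat]
  26. access rat: HIT. Cache (old->new): [pig rat elk lemon cat]
  27. access rat: HIT. Cache (old->new): [pig rat elk lemon cat]
  28. access eel: MISS, evict pig. Cache (old->new): [rat elk lemon cat eel]
  29. access rat: HIT. Cache (old->new): [rat elk lemon cat eel]
  30. access rat: HIT. Cache (old->new): [rat elk lemon cat eel]
  31. access rat: HIT. Cache (old->new): [rat elk lemon cat eel]
  32. access rat: HIT. Cache (old->new): [rat elk lemon cat eel]
  33. access rat: HIT. Cache (old->new): [rat elk lemon cat eel]
Total: 23 hits, 10 misses, 5 evictions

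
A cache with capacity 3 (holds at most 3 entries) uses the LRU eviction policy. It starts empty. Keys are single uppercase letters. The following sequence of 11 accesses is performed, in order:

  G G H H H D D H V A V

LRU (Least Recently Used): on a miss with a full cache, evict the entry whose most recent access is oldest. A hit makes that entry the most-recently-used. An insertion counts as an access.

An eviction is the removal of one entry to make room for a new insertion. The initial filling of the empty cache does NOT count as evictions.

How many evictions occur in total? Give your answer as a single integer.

Answer: 2

Derivation:
LRU simulation (capacity=3):
  1. access G: MISS. Cache (LRU->MRU): [G]
  2. access G: HIT. Cache (LRU->MRU): [G]
  3. access H: MISS. Cache (LRU->MRU): [G H]
  4. access H: HIT. Cache (LRU->MRU): [G H]
  5. access H: HIT. Cache (LRU->MRU): [G H]
  6. access D: MISS. Cache (LRU->MRU): [G H D]
  7. access D: HIT. Cache (LRU->MRU): [G H D]
  8. access H: HIT. Cache (LRU->MRU): [G D H]
  9. access V: MISS, evict G. Cache (LRU->MRU): [D H V]
  10. access A: MISS, evict D. Cache (LRU->MRU): [H V A]
  11. access V: HIT. Cache (LRU->MRU): [H A V]
Total: 6 hits, 5 misses, 2 evictions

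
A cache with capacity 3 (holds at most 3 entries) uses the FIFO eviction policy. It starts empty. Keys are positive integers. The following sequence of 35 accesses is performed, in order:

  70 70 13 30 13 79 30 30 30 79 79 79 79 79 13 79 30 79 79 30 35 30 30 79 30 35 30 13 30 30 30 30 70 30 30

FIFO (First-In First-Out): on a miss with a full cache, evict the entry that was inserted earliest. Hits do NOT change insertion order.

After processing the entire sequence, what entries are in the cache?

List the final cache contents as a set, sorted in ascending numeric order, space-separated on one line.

Answer: 13 30 70

Derivation:
FIFO simulation (capacity=3):
  1. access 70: MISS. Cache (old->new): [70]
  2. access 70: HIT. Cache (old->new): [70]
  3. access 13: MISS. Cache (old->new): [70 13]
  4. access 30: MISS. Cache (old->new): [70 13 30]
  5. access 13: HIT. Cache (old->new): [70 13 30]
  6. access 79: MISS, evict 70. Cache (old->new): [13 30 79]
  7. access 30: HIT. Cache (old->new): [13 30 79]
  8. access 30: HIT. Cache (old->new): [13 30 79]
  9. access 30: HIT. Cache (old->new): [13 30 79]
  10. access 79: HIT. Cache (old->new): [13 30 79]
  11. access 79: HIT. Cache (old->new): [13 30 79]
  12. access 79: HIT. Cache (old->new): [13 30 79]
  13. access 79: HIT. Cache (old->new): [13 30 79]
  14. access 79: HIT. Cache (old->new): [13 30 79]
  15. access 13: HIT. Cache (old->new): [13 30 79]
  16. access 79: HIT. Cache (old->new): [13 30 79]
  17. access 30: HIT. Cache (old->new): [13 30 79]
  18. access 79: HIT. Cache (old->new): [13 30 79]
  19. access 79: HIT. Cache (old->new): [13 30 79]
  20. access 30: HIT. Cache (old->new): [13 30 79]
  21. access 35: MISS, evict 13. Cache (old->new): [30 79 35]
  22. access 30: HIT. Cache (old->new): [30 79 35]
  23. access 30: HIT. Cache (old->new): [30 79 35]
  24. access 79: HIT. Cache (old->new): [30 79 35]
  25. access 30: HIT. Cache (old->new): [30 79 35]
  26. access 35: HIT. Cache (old->new): [30 79 35]
  27. access 30: HIT. Cache (old->new): [30 79 35]
  28. access 13: MISS, evict 30. Cache (old->new): [79 35 13]
  29. access 30: MISS, evict 79. Cache (old->new): [35 13 30]
  30. access 30: HIT. Cache (old->new): [35 13 30]
  31. access 30: HIT. Cache (old->new): [35 13 30]
  32. access 30: HIT. Cache (old->new): [35 13 30]
  33. access 70: MISS, evict 35. Cache (old->new): [13 30 70]
  34. access 30: HIT. Cache (old->new): [13 30 70]
  35. access 30: HIT. Cache (old->new): [13 30 70]
Total: 27 hits, 8 misses, 5 evictions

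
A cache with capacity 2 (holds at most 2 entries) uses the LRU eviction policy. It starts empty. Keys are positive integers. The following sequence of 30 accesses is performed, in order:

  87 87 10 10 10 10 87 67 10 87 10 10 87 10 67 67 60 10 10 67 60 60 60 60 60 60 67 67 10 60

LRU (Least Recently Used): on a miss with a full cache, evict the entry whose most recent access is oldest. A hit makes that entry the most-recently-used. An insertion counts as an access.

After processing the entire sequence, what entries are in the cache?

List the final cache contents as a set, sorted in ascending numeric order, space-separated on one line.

Answer: 10 60

Derivation:
LRU simulation (capacity=2):
  1. access 87: MISS. Cache (LRU->MRU): [87]
  2. access 87: HIT. Cache (LRU->MRU): [87]
  3. access 10: MISS. Cache (LRU->MRU): [87 10]
  4. access 10: HIT. Cache (LRU->MRU): [87 10]
  5. access 10: HIT. Cache (LRU->MRU): [87 10]
  6. access 10: HIT. Cache (LRU->MRU): [87 10]
  7. access 87: HIT. Cache (LRU->MRU): [10 87]
  8. access 67: MISS, evict 10. Cache (LRU->MRU): [87 67]
  9. access 10: MISS, evict 87. Cache (LRU->MRU): [67 10]
  10. access 87: MISS, evict 67. Cache (LRU->MRU): [10 87]
  11. access 10: HIT. Cache (LRU->MRU): [87 10]
  12. access 10: HIT. Cache (LRU->MRU): [87 10]
  13. access 87: HIT. Cache (LRU->MRU): [10 87]
  14. access 10: HIT. Cache (LRU->MRU): [87 10]
  15. access 67: MISS, evict 87. Cache (LRU->MRU): [10 67]
  16. access 67: HIT. Cache (LRU->MRU): [10 67]
  17. access 60: MISS, evict 10. Cache (LRU->MRU): [67 60]
  18. access 10: MISS, evict 67. Cache (LRU->MRU): [60 10]
  19. access 10: HIT. Cache (LRU->MRU): [60 10]
  20. access 67: MISS, evict 60. Cache (LRU->MRU): [10 67]
  21. access 60: MISS, evict 10. Cache (LRU->MRU): [67 60]
  22. access 60: HIT. Cache (LRU->MRU): [67 60]
  23. access 60: HIT. Cache (LRU->MRU): [67 60]
  24. access 60: HIT. Cache (LRU->MRU): [67 60]
  25. access 60: HIT. Cache (LRU->MRU): [67 60]
  26. access 60: HIT. Cache (LRU->MRU): [67 60]
  27. access 67: HIT. Cache (LRU->MRU): [60 67]
  28. access 67: HIT. Cache (LRU->MRU): [60 67]
  29. access 10: MISS, evict 60. Cache (LRU->MRU): [67 10]
  30. access 60: MISS, evict 67. Cache (LRU->MRU): [10 60]
Total: 18 hits, 12 misses, 10 evictions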